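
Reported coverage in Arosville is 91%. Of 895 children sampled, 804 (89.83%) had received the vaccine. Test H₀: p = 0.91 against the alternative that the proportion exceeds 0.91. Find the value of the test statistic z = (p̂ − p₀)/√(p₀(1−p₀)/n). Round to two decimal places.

p̂ = 804/895 ≈ 0.8983.
Under H₀, SE = √(0.91·0.09/895) = √(9.15084e-05) = 0.0096.
z = (0.8983 − 0.91)/0.0096 = -0.0117/0.0096 = -1.22.

z = -1.22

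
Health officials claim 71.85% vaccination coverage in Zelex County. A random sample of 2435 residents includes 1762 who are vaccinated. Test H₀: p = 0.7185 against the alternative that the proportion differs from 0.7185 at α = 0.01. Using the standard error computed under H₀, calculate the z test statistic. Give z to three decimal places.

z = 0.561

p̂ = 1762/2435 ≈ 0.72361.
SE = √(p₀(1−p₀)/n) = √(0.20226/2435) = 0.00911.
z = (0.72361 − 0.7185)/0.00911 = 0.00511/0.00911 = 0.561.
Two-sided p-value ≈ 2·Φ(−0.561) = 0.5747; since p > α = 0.01, fail to reject H₀.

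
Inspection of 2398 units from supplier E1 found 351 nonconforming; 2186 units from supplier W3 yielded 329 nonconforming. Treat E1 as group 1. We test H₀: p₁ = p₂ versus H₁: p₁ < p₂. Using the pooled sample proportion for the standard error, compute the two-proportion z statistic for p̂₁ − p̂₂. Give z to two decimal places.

p̂₁ = 351/2398 = 0.1464, p̂₂ = 329/2186 = 0.1505.
Pooled p̂ = (351+329)/(2398+2186) = 680/4584 = 0.1483.
SE = √(p̂(1−p̂)(1/n₁+1/n₂)) = √(0.1483·0.8517·0.000874471) = √(0.000110478) = 0.0105.
z = (0.1464 − 0.1505)/0.0105 = -0.0041/0.0105 = -0.39.
p-value = P(Z < -0.393) ≈ 0.3471.

z = -0.39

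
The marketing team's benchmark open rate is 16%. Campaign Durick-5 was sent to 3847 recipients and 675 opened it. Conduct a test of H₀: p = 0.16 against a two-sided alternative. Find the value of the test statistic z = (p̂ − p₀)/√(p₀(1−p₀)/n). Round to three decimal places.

p̂ = 675/3847 ≈ 0.17546.
Under H₀, SE = √(0.16·0.84/3847) = √(3.49363e-05) = 0.00591.
z = (0.17546 − 0.16)/0.00591 = 0.01546/0.00591 = 2.616.
Two-sided p-value ≈ 2·Φ(−2.616) = 0.0089.

z = 2.616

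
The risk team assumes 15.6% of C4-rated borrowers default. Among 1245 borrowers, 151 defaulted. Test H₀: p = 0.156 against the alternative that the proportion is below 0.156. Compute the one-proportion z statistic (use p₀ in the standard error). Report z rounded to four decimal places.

z = -3.3757

p̂ = 151/1245 ≈ 0.1212851.
SE = √(p₀(1−p₀)/n) = √(0.13166/1245) = 0.0102837.
z = (0.1212851 − 0.156)/0.0102837 = -0.0347149/0.0102837 = -3.3757.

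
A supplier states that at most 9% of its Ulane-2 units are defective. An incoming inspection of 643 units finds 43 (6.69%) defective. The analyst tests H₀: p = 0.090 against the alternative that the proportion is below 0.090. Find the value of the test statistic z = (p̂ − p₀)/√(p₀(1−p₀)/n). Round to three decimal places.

z = -2.049

p̂ = 43/643 = 0.06687.
Standard error under H₀: √(0.09×0.91/643) = 0.01129.
z = (0.06687 − 0.09)/0.01129 = -0.02313/0.01129 = -2.049.
p-value = P(Z < -2.049) ≈ 0.0202.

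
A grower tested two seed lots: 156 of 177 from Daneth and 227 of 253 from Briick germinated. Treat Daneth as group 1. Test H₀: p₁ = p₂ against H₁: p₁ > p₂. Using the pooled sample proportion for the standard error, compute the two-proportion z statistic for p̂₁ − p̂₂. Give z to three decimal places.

z = -0.519

p̂₁ = 156/177 = 0.88136, p̂₂ = 227/253 = 0.89723.
Pooled p̂ = (156+227)/(177+253) = 383/430 = 0.89070.
SE = √(0.0973553 × 0.00960229) = 0.03058.
z = (0.88136 − 0.89723)/0.03058 = -0.01587/0.03058 = -0.519.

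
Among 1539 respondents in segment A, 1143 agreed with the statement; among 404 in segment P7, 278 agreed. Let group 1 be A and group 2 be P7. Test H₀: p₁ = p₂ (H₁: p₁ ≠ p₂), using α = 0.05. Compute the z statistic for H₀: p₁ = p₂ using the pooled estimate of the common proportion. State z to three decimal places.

p̂₁ = 1143/1539 ≈ 0.74269, p̂₂ = 278/404 ≈ 0.68812.
Pooled p̂ = (1143+278)/(1539+404) = 1421/1943 = 0.73134.
SE = √(p̂(1−p̂)(1/n₁+1/n₂)) = √(0.73134·0.26866·0.00312502) = √(0.000614005) = 0.02478.
z = (0.74269 − 0.68812)/0.02478 = 0.05457/0.02478 = 2.202.
Two-sided p-value ≈ 2·Φ(−2.202) = 0.0276, so at α = 0.05 we reject H₀.

z = 2.202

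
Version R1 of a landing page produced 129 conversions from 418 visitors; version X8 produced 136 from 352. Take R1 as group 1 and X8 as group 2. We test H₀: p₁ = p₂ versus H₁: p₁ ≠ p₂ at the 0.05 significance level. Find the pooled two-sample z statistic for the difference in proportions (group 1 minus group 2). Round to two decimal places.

z = -2.26

p̂₁ = 129/418 = 0.3086, p̂₂ = 136/352 = 0.3864.
Pooled p̂ = (129+136)/(418+352) = 265/770 = 0.3442.
SE = √(p̂(1−p̂)(1/n₁+1/n₂)) = √(0.3442·0.6558·0.00523325) = √(0.00118121) = 0.0344.
z = (0.3086 − 0.3864)/0.0344 = -0.0778/0.0344 = -2.26.
Two-sided p-value ≈ 2·Φ(−2.262) = 0.0237. With α = 0.05, reject H₀.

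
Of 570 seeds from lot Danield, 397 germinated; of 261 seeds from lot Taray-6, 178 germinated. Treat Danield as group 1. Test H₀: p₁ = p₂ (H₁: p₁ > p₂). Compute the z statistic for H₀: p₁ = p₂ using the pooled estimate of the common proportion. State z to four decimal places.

p̂₁ = 397/570 ≈ 0.696491, p̂₂ = 178/261 ≈ 0.681992.
Pooled p̂ = (397+178)/(570+261) = 575/831 = 0.691937.
SE = √(p̂(1−p̂)(1/n₁+1/n₂)) = √(0.691937·0.308063·0.0055858) = √(0.00119067) = 0.034506.
z = (0.696491 − 0.681992)/0.034506 = 0.014499/0.034506 = 0.4202.
p-value = P(Z > 0.420) ≈ 0.3372.

z = 0.4202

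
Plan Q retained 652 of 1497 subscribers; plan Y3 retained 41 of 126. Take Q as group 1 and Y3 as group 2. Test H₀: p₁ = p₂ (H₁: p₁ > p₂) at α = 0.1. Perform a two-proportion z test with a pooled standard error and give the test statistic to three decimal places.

p̂₁ = 652/1497 ≈ 0.435538, p̂₂ = 41/126 ≈ 0.325397.
Pooled p̂ = (652+41)/(1497+126) = 693/1623 = 0.426987.
SE = √(p̂(1−p̂)(1/n₁+1/n₂)) = √(0.426987·0.573013·0.00860451) = √(0.00210526) = 0.045883.
z = (0.435538 − 0.325397)/0.045883 = 0.110141/0.045883 = 2.400.
p-value = P(Z > 2.400) ≈ 0.0082, so at α = 0.1 we reject H₀.

z = 2.400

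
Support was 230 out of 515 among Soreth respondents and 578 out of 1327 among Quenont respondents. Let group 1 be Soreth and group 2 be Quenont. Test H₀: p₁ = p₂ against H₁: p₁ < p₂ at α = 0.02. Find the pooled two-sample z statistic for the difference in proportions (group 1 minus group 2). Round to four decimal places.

p̂₁ = 230/515 ≈ 0.446602, p̂₂ = 578/1327 ≈ 0.435569.
Pooled p̂ = (230+578)/(515+1327) = 808/1842 = 0.438654.
SE = √(p̂(1−p̂)(1/n₁+1/n₂)) = √(0.438654·0.561346·0.00269533) = √(0.000663688) = 0.025762.
z = (0.446602 − 0.435569)/0.025762 = 0.011033/0.025762 = 0.4283.
p-value = P(Z < 0.428) ≈ 0.6658, so at α = 0.02 we fail to reject H₀.

z = 0.4283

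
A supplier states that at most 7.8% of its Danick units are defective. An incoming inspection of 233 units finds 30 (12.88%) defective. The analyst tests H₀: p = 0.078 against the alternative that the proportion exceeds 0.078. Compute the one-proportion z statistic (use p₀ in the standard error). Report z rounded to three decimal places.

p̂ = 30/233 ≈ 0.12876.
Under H₀, SE = √(0.078·0.922/233) = √(0.000308652) = 0.01757.
z = (0.12876 − 0.078)/0.01757 = 0.05076/0.01757 = 2.889.
p-value = P(Z > 2.889) ≈ 0.0019.

z = 2.889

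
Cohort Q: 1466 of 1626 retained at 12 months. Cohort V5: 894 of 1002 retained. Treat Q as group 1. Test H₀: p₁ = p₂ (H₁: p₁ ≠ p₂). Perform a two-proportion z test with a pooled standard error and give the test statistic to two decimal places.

z = 0.77

p̂₁ = 1466/1626 = 0.9016, p̂₂ = 894/1002 = 0.8922.
Pooled p̂ = (1466+894)/(1626+1002) = 2360/2628 = 0.8980.
SE = √(0.091579 × 0.00161301) = 0.0122.
z = (0.9016 − 0.8922)/0.0122 = 0.0094/0.0122 = 0.77.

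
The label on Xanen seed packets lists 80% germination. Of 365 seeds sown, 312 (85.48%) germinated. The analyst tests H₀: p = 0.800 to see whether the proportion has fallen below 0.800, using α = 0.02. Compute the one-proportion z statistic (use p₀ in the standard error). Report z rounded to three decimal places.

z = 2.617

p̂ = 312/365 ≈ 0.85479.
SE = √(p₀(1−p₀)/n) = √(0.16/365) = 0.02094.
z = (0.85479 − 0.8)/0.02094 = 0.05479/0.02094 = 2.617.
p-value = P(Z < 2.617) ≈ 0.9956. With α = 0.02, fail to reject H₀.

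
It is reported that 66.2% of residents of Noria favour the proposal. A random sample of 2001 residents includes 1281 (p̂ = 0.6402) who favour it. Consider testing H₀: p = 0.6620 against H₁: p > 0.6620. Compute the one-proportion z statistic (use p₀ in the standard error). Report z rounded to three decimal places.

z = -2.063

p̂ = 1281/2001 = 0.640180.
Standard error under H₀: √(0.662×0.338/2001) = 0.010575.
z = (0.640180 − 0.662)/0.010575 = -0.021820/0.010575 = -2.063.
p-value = P(Z > -2.063) ≈ 0.9805.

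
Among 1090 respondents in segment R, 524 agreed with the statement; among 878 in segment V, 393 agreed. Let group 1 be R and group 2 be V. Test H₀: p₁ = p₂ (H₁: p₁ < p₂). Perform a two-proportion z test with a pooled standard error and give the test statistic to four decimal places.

z = 1.4644

p̂₁ = 524/1090 ≈ 0.480734, p̂₂ = 393/878 ≈ 0.447608.
Pooled p̂ = (524+393)/(1090+878) = 917/1968 = 0.465955.
SE = √(p̂(1−p̂)(1/n₁+1/n₂)) = √(0.465955·0.534045·0.00205638) = √(0.000511712) = 0.022621.
z = (0.480734 − 0.447608)/0.022621 = 0.033126/0.022621 = 1.4644.
p-value = P(Z < 1.464) ≈ 0.9285.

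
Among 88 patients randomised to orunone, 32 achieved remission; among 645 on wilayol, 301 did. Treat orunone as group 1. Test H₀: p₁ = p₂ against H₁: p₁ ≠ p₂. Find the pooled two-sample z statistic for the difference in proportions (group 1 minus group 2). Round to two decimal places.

p̂₁ = 32/88 = 0.3636, p̂₂ = 301/645 = 0.4667.
Pooled p̂ = (32+301)/(88+645) = 333/733 = 0.4543.
SE = √(p̂(1−p̂)(1/n₁+1/n₂)) = √(0.4543·0.5457·0.012914) = √(0.00320153) = 0.0566.
z = (0.3636 − 0.4667)/0.0566 = -0.1031/0.0566 = -1.82.

z = -1.82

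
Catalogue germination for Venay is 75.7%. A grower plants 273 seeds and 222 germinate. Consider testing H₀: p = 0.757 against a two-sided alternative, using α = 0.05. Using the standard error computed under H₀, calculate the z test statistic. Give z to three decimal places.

p̂ = 222/273 ≈ 0.813187.
Standard error under H₀: √(0.757×0.243/273) = 0.025958.
z = (0.813187 − 0.757)/0.025958 = 0.056187/0.025958 = 2.165.
Two-sided p-value ≈ 2·Φ(−2.165) = 0.0304; since p < α = 0.05, reject H₀.

z = 2.165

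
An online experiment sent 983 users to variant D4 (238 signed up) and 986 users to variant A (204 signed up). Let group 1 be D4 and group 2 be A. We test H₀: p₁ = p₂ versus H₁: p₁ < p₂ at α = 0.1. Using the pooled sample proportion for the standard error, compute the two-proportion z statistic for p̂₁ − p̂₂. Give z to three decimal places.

p̂₁ = 238/983 ≈ 0.242116, p̂₂ = 204/986 ≈ 0.206897.
Pooled p̂ = (238+204)/(983+986) = 442/1969 = 0.224479.
SE = √(p̂(1−p̂)(1/n₁+1/n₂)) = √(0.224479·0.775521·0.00203149) = √(0.000353659) = 0.018806.
z = (0.242116 − 0.206897)/0.018806 = 0.035219/0.018806 = 1.873.
p-value = P(Z < 1.873) ≈ 0.9695; since p > α = 0.1, fail to reject H₀.

z = 1.873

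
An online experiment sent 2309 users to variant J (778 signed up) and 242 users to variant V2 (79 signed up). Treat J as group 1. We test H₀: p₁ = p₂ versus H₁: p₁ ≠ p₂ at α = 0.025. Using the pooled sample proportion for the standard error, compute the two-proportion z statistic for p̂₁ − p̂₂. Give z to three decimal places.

p̂₁ = 778/2309 ≈ 0.33694, p̂₂ = 79/242 ≈ 0.32645.
Pooled p̂ = (778+79)/(2309+242) = 857/2551 = 0.33595.
SE = √(p̂(1−p̂)(1/n₁+1/n₂)) = √(0.33595·0.66405·0.00456532) = √(0.00101846) = 0.03191.
z = (0.33694 − 0.32645)/0.03191 = 0.01049/0.03191 = 0.329.
Two-sided p-value ≈ 2·Φ(−0.329) = 0.7422, so at α = 0.025 we fail to reject H₀.

z = 0.329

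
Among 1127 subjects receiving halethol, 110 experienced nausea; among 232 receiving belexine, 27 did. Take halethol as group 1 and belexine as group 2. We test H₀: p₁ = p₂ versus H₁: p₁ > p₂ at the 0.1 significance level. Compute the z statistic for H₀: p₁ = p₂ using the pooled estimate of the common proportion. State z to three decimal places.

z = -0.865

p̂₁ = 110/1127 = 0.09760, p̂₂ = 27/232 = 0.11638.
Pooled p̂ = (110+27)/(1127+232) = 137/1359 = 0.10081.
SE = √(0.0906469 × 0.00519766) = 0.02171.
z = (0.09760 − 0.11638)/0.02171 = -0.01878/0.02171 = -0.865.
p-value = P(Z > -0.865) ≈ 0.8065. With α = 0.1, fail to reject H₀.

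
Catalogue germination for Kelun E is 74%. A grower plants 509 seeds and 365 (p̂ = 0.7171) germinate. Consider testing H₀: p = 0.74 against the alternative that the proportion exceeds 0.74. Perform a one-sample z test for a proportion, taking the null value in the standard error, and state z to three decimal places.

z = -1.178

p̂ = 365/509 = 0.71709.
Standard error under H₀: √(0.74×0.26/509) = 0.01944.
z = (0.71709 − 0.74)/0.01944 = -0.02291/0.01944 = -1.178.
p-value = P(Z > -1.178) ≈ 0.8807.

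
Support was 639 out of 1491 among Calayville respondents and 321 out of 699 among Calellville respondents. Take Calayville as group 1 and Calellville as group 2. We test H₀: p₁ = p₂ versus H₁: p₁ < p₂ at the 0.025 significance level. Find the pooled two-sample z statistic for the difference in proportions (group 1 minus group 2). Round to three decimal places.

p̂₁ = 639/1491 = 0.42857, p̂₂ = 321/699 = 0.45923.
Pooled p̂ = (639+321)/(1491+699) = 960/2190 = 0.43836.
SE = √(p̂(1−p̂)(1/n₁+1/n₂)) = √(0.43836·0.56164·0.00210131) = √(0.000517342) = 0.02275.
z = (0.42857 − 0.45923)/0.02275 = -0.03066/0.02275 = -1.348.
p-value = P(Z < -1.348) ≈ 0.0889. With α = 0.025, fail to reject H₀.

z = -1.348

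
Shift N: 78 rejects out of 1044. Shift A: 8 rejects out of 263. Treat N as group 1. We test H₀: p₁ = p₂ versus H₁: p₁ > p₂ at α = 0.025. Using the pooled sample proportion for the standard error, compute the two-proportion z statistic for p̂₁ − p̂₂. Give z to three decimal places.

z = 2.589

p̂₁ = 78/1044 = 0.07471, p̂₂ = 8/263 = 0.03042.
Pooled p̂ = (78+8)/(1044+263) = 86/1307 = 0.06580.
SE = √(0.06147 × 0.00476014) = 0.01711.
z = (0.07471 − 0.03042)/0.01711 = 0.04429/0.01711 = 2.589.
p-value = P(Z > 2.589) ≈ 0.0048; since p < α = 0.025, reject H₀.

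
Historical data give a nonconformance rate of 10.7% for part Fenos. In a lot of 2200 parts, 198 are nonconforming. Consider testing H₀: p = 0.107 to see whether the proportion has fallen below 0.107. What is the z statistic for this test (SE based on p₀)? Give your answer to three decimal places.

z = -2.580

p̂ = 198/2200 ≈ 0.09000.
Standard error under H₀: √(0.107×0.893/2200) = 0.00659.
z = (0.09000 − 0.107)/0.00659 = -0.01700/0.00659 = -2.580.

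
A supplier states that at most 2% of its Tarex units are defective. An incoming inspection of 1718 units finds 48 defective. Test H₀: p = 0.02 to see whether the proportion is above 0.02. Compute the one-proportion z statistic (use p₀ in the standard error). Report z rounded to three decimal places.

p̂ = 48/1718 ≈ 0.0279395.
Under H₀, SE = √(0.02·0.98/1718) = √(1.14086e-05) = 0.0033777.
z = (0.0279395 − 0.02)/0.0033777 = 0.0079395/0.0033777 = 2.351.

z = 2.351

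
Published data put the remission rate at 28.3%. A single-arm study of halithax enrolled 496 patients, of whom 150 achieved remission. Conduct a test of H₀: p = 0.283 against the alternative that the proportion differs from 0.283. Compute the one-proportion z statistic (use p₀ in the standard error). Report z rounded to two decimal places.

p̂ = 150/496 ≈ 0.3024.
Standard error under H₀: √(0.283×0.717/496) = 0.0202.
z = (0.3024 − 0.283)/0.0202 = 0.0194/0.0202 = 0.96.

z = 0.96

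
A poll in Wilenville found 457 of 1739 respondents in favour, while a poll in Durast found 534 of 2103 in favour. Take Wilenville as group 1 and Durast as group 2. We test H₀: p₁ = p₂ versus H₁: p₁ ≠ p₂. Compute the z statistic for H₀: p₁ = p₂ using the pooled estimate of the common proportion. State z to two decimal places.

p̂₁ = 457/1739 = 0.2628, p̂₂ = 534/2103 = 0.2539.
Pooled p̂ = (457+534)/(1739+2103) = 991/3842 = 0.2579.
SE = √(p̂(1−p̂)(1/n₁+1/n₂)) = √(0.2579·0.7421·0.00105055) = √(0.000201083) = 0.0142.
z = (0.2628 − 0.2539)/0.0142 = 0.0089/0.0142 = 0.63.

z = 0.63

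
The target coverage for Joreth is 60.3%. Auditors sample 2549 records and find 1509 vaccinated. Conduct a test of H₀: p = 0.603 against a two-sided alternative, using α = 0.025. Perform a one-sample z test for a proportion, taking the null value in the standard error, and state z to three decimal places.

p̂ = 1509/2549 = 0.59200.
SE = √(p₀(1−p₀)/n) = √(0.23939/2549) = 0.00969.
z = (0.59200 − 0.603)/0.00969 = -0.01100/0.00969 = -1.135.
p-value = 2·P(Z > 1.135) ≈ 0.2562; since p > α = 0.025, fail to reject H₀.

z = -1.135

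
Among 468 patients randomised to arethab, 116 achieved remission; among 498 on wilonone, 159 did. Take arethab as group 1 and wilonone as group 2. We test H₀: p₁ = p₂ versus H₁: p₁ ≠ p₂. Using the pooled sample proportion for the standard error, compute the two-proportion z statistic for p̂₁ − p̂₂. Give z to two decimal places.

p̂₁ = 116/468 = 0.24786, p̂₂ = 159/498 = 0.31928.
Pooled p̂ = (116+159)/(468+498) = 275/966 = 0.28468.
SE = √(0.203637 × 0.00414478) = 0.02905.
z = (0.24786 − 0.31928)/0.02905 = -0.07142/0.02905 = -2.46.

z = -2.46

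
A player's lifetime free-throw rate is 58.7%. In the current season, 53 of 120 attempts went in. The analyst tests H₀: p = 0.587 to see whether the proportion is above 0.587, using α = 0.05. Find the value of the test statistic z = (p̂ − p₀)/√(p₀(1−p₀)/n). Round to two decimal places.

p̂ = 53/120 ≈ 0.44167.
Under H₀, SE = √(0.587·0.413/120) = √(0.00202026) = 0.04495.
z = (0.44167 − 0.587)/0.04495 = -0.14533/0.04495 = -3.23.
p-value = P(Z > -3.233) ≈ 0.9994, so at α = 0.05 we fail to reject H₀.

z = -3.23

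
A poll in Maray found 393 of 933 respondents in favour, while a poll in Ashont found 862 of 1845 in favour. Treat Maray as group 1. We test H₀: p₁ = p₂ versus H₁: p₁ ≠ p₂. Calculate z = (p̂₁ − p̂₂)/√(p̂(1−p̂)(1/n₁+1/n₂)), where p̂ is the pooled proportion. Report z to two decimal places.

z = -2.30

p̂₁ = 393/933 ≈ 0.4212, p̂₂ = 862/1845 ≈ 0.4672.
Pooled p̂ = (393+862)/(933+1845) = 1255/2778 = 0.4518.
SE = √(p̂(1−p̂)(1/n₁+1/n₂)) = √(0.4518·0.5482·0.00161382) = √(0.000399699) = 0.0200.
z = (0.4212 − 0.4672)/0.0200 = -0.0460/0.0200 = -2.30.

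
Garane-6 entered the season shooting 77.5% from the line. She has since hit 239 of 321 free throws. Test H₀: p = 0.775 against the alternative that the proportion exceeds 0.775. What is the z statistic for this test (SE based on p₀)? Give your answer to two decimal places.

p̂ = 239/321 ≈ 0.7445.
SE = √(p₀(1−p₀)/n) = √(0.17437/321) = 0.0233.
z = (0.7445 − 0.775)/0.0233 = -0.0305/0.0233 = -1.31.
p-value = P(Z > -1.307) ≈ 0.9043.

z = -1.31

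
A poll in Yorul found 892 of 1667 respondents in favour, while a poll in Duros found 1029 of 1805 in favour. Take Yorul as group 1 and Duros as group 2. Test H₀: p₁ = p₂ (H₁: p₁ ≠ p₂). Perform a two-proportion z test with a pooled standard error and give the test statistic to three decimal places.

p̂₁ = 892/1667 = 0.53509, p̂₂ = 1029/1805 = 0.57008.
Pooled p̂ = (892+1029)/(1667+1805) = 1921/3472 = 0.55328.
SE = √(0.247161 × 0.0011539) = 0.01689.
z = (0.53509 − 0.57008)/0.01689 = -0.03499/0.01689 = -2.072.
Two-sided p-value ≈ 2·Φ(−2.072) = 0.0383.

z = -2.072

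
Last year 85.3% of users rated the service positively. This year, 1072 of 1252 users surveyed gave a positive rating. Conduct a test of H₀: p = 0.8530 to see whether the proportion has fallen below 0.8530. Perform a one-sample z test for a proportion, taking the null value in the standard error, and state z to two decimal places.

z = 0.32

p̂ = 1072/1252 ≈ 0.8562.
SE = √(p₀(1−p₀)/n) = √(0.12539/1252) = 0.0100.
z = (0.8562 − 0.853)/0.0100 = 0.0032/0.0100 = 0.32.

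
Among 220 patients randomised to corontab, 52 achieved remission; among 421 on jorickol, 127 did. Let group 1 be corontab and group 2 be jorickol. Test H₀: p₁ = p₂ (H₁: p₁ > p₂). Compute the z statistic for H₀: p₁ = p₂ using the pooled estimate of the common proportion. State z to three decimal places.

z = -1.750

p̂₁ = 52/220 = 0.23636, p̂₂ = 127/421 = 0.30166.
Pooled p̂ = (52+127)/(220+421) = 179/641 = 0.27925.
SE = √(p̂(1−p̂)(1/n₁+1/n₂)) = √(0.27925·0.72075·0.00692075) = √(0.00139294) = 0.03732.
z = (0.23636 − 0.30166)/0.03732 = -0.06530/0.03732 = -1.750.
p-value = P(Z > -1.750) ≈ 0.9599.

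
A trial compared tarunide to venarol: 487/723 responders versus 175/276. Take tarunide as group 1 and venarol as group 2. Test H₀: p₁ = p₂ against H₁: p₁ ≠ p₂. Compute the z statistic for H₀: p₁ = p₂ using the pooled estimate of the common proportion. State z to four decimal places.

z = 1.1815

p̂₁ = 487/723 = 0.673582, p̂₂ = 175/276 = 0.634058.
Pooled p̂ = (487+175)/(723+276) = 662/999 = 0.662663.
SE = √(0.223541 × 0.00500631) = 0.033453.
z = (0.673582 − 0.634058)/0.033453 = 0.039524/0.033453 = 1.1815.
Two-sided p-value ≈ 2·Φ(−1.181) = 0.2374.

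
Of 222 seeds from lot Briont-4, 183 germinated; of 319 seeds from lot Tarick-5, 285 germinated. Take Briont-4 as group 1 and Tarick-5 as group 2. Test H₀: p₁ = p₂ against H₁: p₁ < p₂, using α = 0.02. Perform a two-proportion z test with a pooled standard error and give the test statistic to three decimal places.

z = -2.314

p̂₁ = 183/222 ≈ 0.82432, p̂₂ = 285/319 ≈ 0.89342.
Pooled p̂ = (183+285)/(222+319) = 468/541 = 0.86506.
SE = √(0.116728 × 0.0076393) = 0.02986.
z = (0.82432 − 0.89342)/0.02986 = -0.06910/0.02986 = -2.314.
p-value = P(Z < -2.314) ≈ 0.0103; since p < α = 0.02, reject H₀.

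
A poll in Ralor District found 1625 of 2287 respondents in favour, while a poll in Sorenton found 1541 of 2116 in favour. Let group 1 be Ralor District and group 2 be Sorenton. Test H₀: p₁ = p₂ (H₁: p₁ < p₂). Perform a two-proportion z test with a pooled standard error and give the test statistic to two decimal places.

z = -1.31

p̂₁ = 1625/2287 ≈ 0.7105, p̂₂ = 1541/2116 ≈ 0.7283.
Pooled p̂ = (1625+1541)/(2287+2116) = 3166/4403 = 0.7191.
SE = √(0.202015 × 0.000909844) = 0.0136.
z = (0.7105 − 0.7283)/0.0136 = -0.0178/0.0136 = -1.31.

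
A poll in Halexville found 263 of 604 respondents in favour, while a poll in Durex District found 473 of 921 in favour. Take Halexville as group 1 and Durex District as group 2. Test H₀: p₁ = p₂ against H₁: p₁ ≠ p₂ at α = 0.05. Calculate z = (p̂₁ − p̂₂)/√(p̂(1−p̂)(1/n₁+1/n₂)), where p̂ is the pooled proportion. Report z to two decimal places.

z = -2.99

p̂₁ = 263/604 ≈ 0.43543, p̂₂ = 473/921 ≈ 0.51357.
Pooled p̂ = (263+473)/(604+921) = 736/1525 = 0.48262.
SE = √(p̂(1−p̂)(1/n₁+1/n₂)) = √(0.48262·0.51738·0.00274141) = √(0.000684524) = 0.02616.
z = (0.43543 − 0.51357)/0.02616 = -0.07814/0.02616 = -2.99.
Two-sided p-value ≈ 2·Φ(−2.987) = 0.0028; since p < α = 0.05, reject H₀.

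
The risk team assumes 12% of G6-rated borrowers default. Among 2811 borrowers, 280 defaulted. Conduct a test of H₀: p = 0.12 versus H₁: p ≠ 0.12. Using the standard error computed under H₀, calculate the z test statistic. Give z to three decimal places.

p̂ = 280/2811 ≈ 0.099609.
SE = √(p₀(1−p₀)/n) = √(0.1056/2811) = 0.006129.
z = (0.099609 − 0.12)/0.006129 = -0.020391/0.006129 = -3.327.

z = -3.327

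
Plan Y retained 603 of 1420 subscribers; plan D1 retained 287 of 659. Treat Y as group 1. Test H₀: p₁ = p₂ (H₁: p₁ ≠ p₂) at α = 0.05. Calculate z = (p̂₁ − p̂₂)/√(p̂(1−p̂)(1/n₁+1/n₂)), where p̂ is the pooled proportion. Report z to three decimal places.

p̂₁ = 603/1420 ≈ 0.42465, p̂₂ = 287/659 ≈ 0.43551.
Pooled p̂ = (603+287)/(1420+659) = 890/2079 = 0.42809.
SE = √(p̂(1−p̂)(1/n₁+1/n₂)) = √(0.42809·0.57191·0.00222168) = √(0.000543931) = 0.02332.
z = (0.42465 − 0.43551)/0.02332 = -0.01086/0.02332 = -0.466.
Two-sided p-value ≈ 2·Φ(−0.466) = 0.6415. With α = 0.05, fail to reject H₀.

z = -0.466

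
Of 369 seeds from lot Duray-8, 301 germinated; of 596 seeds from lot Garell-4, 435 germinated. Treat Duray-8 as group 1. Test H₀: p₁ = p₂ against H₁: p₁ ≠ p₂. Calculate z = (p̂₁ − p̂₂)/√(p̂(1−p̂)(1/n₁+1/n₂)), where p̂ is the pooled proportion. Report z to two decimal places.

z = 3.05

p̂₁ = 301/369 = 0.81572, p̂₂ = 435/596 = 0.72987.
Pooled p̂ = (301+435)/(369+596) = 736/965 = 0.76269.
SE = √(p̂(1−p̂)(1/n₁+1/n₂)) = √(0.76269·0.23731·0.00438788) = √(0.00079417) = 0.02818.
z = (0.81572 − 0.72987)/0.02818 = 0.08585/0.02818 = 3.05.
p-value = 2·P(Z > 3.046) ≈ 0.0023.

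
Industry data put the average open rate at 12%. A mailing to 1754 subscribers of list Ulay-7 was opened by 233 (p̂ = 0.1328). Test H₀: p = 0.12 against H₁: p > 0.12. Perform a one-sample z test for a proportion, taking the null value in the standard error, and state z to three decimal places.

p̂ = 233/1754 ≈ 0.13284.
Under H₀, SE = √(0.12·0.88/1754) = √(6.02052e-05) = 0.00776.
z = (0.13284 − 0.12)/0.00776 = 0.01284/0.00776 = 1.655.
p-value = P(Z > 1.655) ≈ 0.0490.

z = 1.655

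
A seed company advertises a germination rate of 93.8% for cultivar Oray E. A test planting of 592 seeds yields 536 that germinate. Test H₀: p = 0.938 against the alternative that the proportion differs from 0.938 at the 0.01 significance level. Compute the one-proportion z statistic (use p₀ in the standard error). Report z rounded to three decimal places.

p̂ = 536/592 = 0.90541.
Under H₀, SE = √(0.938·0.062/592) = √(9.82365e-05) = 0.00991.
z = (0.90541 − 0.938)/0.00991 = -0.03259/0.00991 = -3.289.
Two-sided p-value ≈ 2·Φ(−3.289) = 0.0010; since p < α = 0.01, reject H₀.

z = -3.289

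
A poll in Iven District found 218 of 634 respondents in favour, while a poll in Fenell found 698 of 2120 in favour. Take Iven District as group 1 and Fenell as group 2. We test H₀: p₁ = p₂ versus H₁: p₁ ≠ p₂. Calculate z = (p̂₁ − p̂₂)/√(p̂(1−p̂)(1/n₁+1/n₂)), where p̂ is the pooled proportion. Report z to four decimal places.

z = 0.6847

p̂₁ = 218/634 ≈ 0.3438486, p̂₂ = 698/2120 ≈ 0.3292453.
Pooled p̂ = (218+698)/(634+2120) = 916/2754 = 0.3326071.
SE = √(0.22198 × 0.00204899) = 0.0213268.
z = (0.3438486 − 0.3292453)/0.0213268 = 0.0146033/0.0213268 = 0.6847.
p-value = 2·P(Z > 0.685) ≈ 0.4935.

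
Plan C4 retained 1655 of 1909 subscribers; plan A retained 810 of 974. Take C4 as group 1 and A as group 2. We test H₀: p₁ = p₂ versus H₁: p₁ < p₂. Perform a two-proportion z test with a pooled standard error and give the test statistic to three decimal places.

z = 2.548

p̂₁ = 1655/1909 = 0.866946, p̂₂ = 810/974 = 0.831622.
Pooled p̂ = (1655+810)/(1909+974) = 2465/2883 = 0.855012.
SE = √(0.123966 × 0.00155053) = 0.013864.
z = (0.866946 − 0.831622)/0.013864 = 0.035324/0.013864 = 2.548.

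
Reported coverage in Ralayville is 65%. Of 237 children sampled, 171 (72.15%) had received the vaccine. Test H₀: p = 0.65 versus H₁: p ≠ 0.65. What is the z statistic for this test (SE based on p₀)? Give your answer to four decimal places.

p̂ = 171/237 ≈ 0.7215190.
Under H₀, SE = √(0.65·0.35/237) = √(0.000959916) = 0.0309825.
z = (0.7215190 − 0.65)/0.0309825 = 0.0715190/0.0309825 = 2.3084.
Two-sided p-value ≈ 2·Φ(−2.308) = 0.0210.

z = 2.3084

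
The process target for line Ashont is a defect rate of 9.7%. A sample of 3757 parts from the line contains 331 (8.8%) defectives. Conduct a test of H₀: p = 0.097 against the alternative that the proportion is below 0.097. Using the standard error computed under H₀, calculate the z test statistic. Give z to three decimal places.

z = -1.843

p̂ = 331/3757 = 0.08810.
Standard error under H₀: √(0.097×0.903/3757) = 0.00483.
z = (0.08810 − 0.097)/0.00483 = -0.00890/0.00483 = -1.843.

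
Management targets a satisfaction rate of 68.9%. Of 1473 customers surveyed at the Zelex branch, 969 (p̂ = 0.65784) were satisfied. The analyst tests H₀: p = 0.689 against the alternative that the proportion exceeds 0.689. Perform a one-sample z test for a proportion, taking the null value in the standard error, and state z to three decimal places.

z = -2.583

p̂ = 969/1473 ≈ 0.657841.
Standard error under H₀: √(0.689×0.311/1473) = 0.012061.
z = (0.657841 − 0.689)/0.012061 = -0.031159/0.012061 = -2.583.
p-value = P(Z > -2.583) ≈ 0.9951.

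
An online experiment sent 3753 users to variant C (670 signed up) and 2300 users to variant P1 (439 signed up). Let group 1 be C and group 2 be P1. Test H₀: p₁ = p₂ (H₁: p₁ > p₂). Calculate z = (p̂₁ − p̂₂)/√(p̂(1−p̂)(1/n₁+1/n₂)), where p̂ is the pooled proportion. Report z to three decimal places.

z = -1.205

p̂₁ = 670/3753 ≈ 0.178524, p̂₂ = 439/2300 ≈ 0.190870.
Pooled p̂ = (670+439)/(3753+2300) = 1109/6053 = 0.183215.
SE = √(0.149647 × 0.000701236) = 0.010244.
z = (0.178524 − 0.190870)/0.010244 = -0.012346/0.010244 = -1.205.
p-value = P(Z > -1.205) ≈ 0.8859.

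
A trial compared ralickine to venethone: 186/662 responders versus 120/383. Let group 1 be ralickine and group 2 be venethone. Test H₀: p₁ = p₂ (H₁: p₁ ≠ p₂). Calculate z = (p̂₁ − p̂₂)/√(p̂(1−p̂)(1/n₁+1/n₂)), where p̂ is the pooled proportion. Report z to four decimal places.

p̂₁ = 186/662 ≈ 0.280967, p̂₂ = 120/383 ≈ 0.313316.
Pooled p̂ = (186+120)/(662+383) = 306/1045 = 0.292823.
SE = √(0.207078 × 0.00412154) = 0.029214.
z = (0.280967 − 0.313316)/0.029214 = -0.032349/0.029214 = -1.1073.
p-value = 2·P(Z > 1.107) ≈ 0.2682.

z = -1.1073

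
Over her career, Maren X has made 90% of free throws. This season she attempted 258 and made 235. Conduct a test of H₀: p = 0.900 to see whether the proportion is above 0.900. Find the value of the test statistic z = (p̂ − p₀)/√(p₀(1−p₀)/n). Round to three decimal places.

p̂ = 235/258 ≈ 0.91085.
SE = √(p₀(1−p₀)/n) = √(0.09/258) = 0.01868.
z = (0.91085 − 0.9)/0.01868 = 0.01085/0.01868 = 0.581.
p-value = P(Z > 0.581) ≈ 0.2806.

z = 0.581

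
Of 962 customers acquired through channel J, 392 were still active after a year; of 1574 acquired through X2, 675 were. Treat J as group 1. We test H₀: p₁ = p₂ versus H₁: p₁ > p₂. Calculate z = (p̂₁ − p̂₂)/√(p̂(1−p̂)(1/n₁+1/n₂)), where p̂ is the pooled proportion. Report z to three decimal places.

p̂₁ = 392/962 = 0.40748, p̂₂ = 675/1574 = 0.42884.
Pooled p̂ = (392+675)/(962+1574) = 1067/2536 = 0.42074.
SE = √(0.243718 × 0.00167483) = 0.02020.
z = (0.40748 − 0.42884)/0.02020 = -0.02136/0.02020 = -1.057.
p-value = P(Z > -1.057) ≈ 0.8548.

z = -1.057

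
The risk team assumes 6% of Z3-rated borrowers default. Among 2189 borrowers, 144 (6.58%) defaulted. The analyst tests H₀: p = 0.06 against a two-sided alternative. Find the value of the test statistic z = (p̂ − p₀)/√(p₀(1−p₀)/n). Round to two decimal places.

p̂ = 144/2189 ≈ 0.0658.
Standard error under H₀: √(0.06×0.94/2189) = 0.0051.
z = (0.0658 − 0.06)/0.0051 = 0.0058/0.0051 = 1.14.
p-value = 2·P(Z > 1.139) ≈ 0.2545.

z = 1.14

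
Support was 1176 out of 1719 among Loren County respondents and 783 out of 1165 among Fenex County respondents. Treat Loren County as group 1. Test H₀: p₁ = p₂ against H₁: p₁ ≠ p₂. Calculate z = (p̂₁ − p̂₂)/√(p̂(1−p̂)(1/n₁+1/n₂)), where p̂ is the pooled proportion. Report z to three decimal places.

p̂₁ = 1176/1719 = 0.684119, p̂₂ = 783/1165 = 0.672103.
Pooled p̂ = (1176+783)/(1719+1165) = 1959/2884 = 0.679265.
SE = √(0.217864 × 0.0014401) = 0.017713.
z = (0.684119 − 0.672103)/0.017713 = 0.012016/0.017713 = 0.678.

z = 0.678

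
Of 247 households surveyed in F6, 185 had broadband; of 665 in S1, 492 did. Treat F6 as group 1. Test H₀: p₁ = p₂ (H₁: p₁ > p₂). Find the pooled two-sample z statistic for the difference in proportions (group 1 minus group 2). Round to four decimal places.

p̂₁ = 185/247 ≈ 0.748988, p̂₂ = 492/665 ≈ 0.739850.
Pooled p̂ = (185+492)/(247+665) = 677/912 = 0.742325.
SE = √(0.191279 × 0.00555234) = 0.032589.
z = (0.748988 − 0.739850)/0.032589 = 0.009138/0.032589 = 0.2804.
p-value = P(Z > 0.280) ≈ 0.3896.

z = 0.2804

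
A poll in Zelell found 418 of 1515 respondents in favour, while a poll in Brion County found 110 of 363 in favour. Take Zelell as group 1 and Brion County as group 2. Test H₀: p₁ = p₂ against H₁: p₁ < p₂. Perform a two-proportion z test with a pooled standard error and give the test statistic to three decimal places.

p̂₁ = 418/1515 = 0.27591, p̂₂ = 110/363 = 0.30303.
Pooled p̂ = (418+110)/(1515+363) = 528/1878 = 0.28115.
SE = √(0.202105 × 0.00341489) = 0.02627.
z = (0.27591 − 0.30303)/0.02627 = -0.02712/0.02627 = -1.032.
p-value = P(Z < -1.032) ≈ 0.1509.

z = -1.032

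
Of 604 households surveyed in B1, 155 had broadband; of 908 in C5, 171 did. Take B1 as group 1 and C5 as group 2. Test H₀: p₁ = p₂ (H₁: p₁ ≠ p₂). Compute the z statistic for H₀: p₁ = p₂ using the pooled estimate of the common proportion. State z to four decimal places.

z = 3.1629

p̂₁ = 155/604 ≈ 0.256623, p̂₂ = 171/908 ≈ 0.188326.
Pooled p̂ = (155+171)/(604+908) = 326/1512 = 0.215608.
SE = √(p̂(1−p̂)(1/n₁+1/n₂)) = √(0.215608·0.784392·0.00275695) = √(0.00046626) = 0.021593.
z = (0.256623 − 0.188326)/0.021593 = 0.068297/0.021593 = 3.1629.
p-value = 2·P(Z > 3.163) ≈ 0.0016.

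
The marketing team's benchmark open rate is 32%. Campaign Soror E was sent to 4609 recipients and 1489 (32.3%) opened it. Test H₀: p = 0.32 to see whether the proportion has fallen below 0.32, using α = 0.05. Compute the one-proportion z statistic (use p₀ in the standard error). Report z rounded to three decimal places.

z = 0.446

p̂ = 1489/4609 ≈ 0.323064.
Under H₀, SE = √(0.32·0.68/4609) = √(4.7212e-05) = 0.006871.
z = (0.323064 − 0.32)/0.006871 = 0.003064/0.006871 = 0.446.
p-value = P(Z < 0.446) ≈ 0.6722. With α = 0.05, fail to reject H₀.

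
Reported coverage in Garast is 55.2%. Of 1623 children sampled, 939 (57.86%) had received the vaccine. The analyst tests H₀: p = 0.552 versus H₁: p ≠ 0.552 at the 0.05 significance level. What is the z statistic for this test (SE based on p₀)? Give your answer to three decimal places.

z = 2.152

p̂ = 939/1623 ≈ 0.57856.
Standard error under H₀: √(0.552×0.448/1623) = 0.01234.
z = (0.57856 − 0.552)/0.01234 = 0.02656/0.01234 = 2.152.
Two-sided p-value ≈ 2·Φ(−2.152) = 0.0314. With α = 0.05, reject H₀.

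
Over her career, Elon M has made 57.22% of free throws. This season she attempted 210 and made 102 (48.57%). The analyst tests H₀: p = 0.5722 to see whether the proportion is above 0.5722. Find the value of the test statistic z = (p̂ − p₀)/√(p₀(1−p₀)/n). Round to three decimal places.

p̂ = 102/210 = 0.48571.
Under H₀, SE = √(0.5722·0.4278/210) = √(0.00116565) = 0.03414.
z = (0.48571 − 0.5722)/0.03414 = -0.08649/0.03414 = -2.533.
p-value = P(Z > -2.533) ≈ 0.9943.

z = -2.533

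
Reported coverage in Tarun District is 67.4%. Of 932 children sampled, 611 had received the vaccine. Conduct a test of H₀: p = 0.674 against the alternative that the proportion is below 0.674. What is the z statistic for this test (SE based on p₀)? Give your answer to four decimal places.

z = -1.1997

p̂ = 611/932 ≈ 0.6555794.
SE = √(p₀(1−p₀)/n) = √(0.21972/932) = 0.0153543.
z = (0.6555794 − 0.674)/0.0153543 = -0.0184206/0.0153543 = -1.1997.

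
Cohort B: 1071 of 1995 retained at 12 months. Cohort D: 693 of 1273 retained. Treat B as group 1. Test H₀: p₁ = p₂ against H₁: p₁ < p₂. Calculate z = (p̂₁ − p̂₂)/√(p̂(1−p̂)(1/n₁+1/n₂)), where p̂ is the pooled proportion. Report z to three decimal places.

z = -0.422

p̂₁ = 1071/1995 = 0.53684, p̂₂ = 693/1273 = 0.54438.
Pooled p̂ = (1071+693)/(1995+1273) = 1764/3268 = 0.53978.
SE = √(0.248418 × 0.0012868) = 0.01788.
z = (0.53684 − 0.54438)/0.01788 = -0.00754/0.01788 = -0.422.
p-value = P(Z < -0.422) ≈ 0.3366.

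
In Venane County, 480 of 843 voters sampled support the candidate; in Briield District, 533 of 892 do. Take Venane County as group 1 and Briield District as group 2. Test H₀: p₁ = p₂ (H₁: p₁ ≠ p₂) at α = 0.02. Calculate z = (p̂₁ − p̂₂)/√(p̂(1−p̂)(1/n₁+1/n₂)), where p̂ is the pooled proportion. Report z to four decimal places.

p̂₁ = 480/843 ≈ 0.5693950, p̂₂ = 533/892 ≈ 0.5975336.
Pooled p̂ = (480+533)/(843+892) = 1013/1735 = 0.5838617.
SE = √(p̂(1−p̂)(1/n₁+1/n₂)) = √(0.5838617·0.4161383·0.00230732) = √(0.000560602) = 0.0236770.
z = (0.5693950 − 0.5975336)/0.0236770 = -0.0281386/0.0236770 = -1.1884.
Two-sided p-value ≈ 2·Φ(−1.188) = 0.2347. With α = 0.02, fail to reject H₀.

z = -1.1884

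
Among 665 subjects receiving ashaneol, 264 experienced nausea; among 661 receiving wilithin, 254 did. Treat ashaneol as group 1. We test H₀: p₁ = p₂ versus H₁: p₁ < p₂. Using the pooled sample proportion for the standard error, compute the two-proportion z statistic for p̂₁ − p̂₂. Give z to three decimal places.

p̂₁ = 264/665 ≈ 0.39699, p̂₂ = 254/661 ≈ 0.38427.
Pooled p̂ = (264+254)/(665+661) = 518/1326 = 0.39065.
SE = √(p̂(1−p̂)(1/n₁+1/n₂)) = √(0.39065·0.60935·0.00301662) = √(0.000718083) = 0.02680.
z = (0.39699 − 0.38427)/0.02680 = 0.01272/0.02680 = 0.475.
p-value = P(Z < 0.475) ≈ 0.6826.

z = 0.475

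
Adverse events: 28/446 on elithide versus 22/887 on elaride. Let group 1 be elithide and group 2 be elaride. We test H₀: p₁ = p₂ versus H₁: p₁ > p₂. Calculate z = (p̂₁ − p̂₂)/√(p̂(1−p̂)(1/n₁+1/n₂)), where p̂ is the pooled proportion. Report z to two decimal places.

p̂₁ = 28/446 = 0.06278, p̂₂ = 22/887 = 0.02480.
Pooled p̂ = (28+22)/(446+887) = 50/1333 = 0.03751.
SE = √(0.0361024 × 0.00336955) = 0.01103.
z = (0.06278 − 0.02480)/0.01103 = 0.03798/0.01103 = 3.44.
p-value = P(Z > 3.443) ≈ 0.0003.

z = 3.44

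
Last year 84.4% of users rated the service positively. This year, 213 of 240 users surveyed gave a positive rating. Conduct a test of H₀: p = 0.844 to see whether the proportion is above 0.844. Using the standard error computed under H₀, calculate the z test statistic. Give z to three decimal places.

p̂ = 213/240 ≈ 0.88750.
SE = √(p₀(1−p₀)/n) = √(0.13166/240) = 0.02342.
z = (0.88750 − 0.844)/0.02342 = 0.04350/0.02342 = 1.857.
p-value = P(Z > 1.857) ≈ 0.0316.

z = 1.857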